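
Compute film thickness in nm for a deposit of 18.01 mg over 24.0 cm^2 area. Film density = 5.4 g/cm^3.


Convert: m = 18.01 mg = 1.8010e-05 kg, A = 24.0 cm^2 = 2.4000e-03 m^2, rho = 5.4 g/cm^3 = 5400 kg/m^3
t = m / (A * rho)
t = 1.8010e-05 / (2.4000e-03 * 5400)
t = 1.3897e-06 m = 1389.7 nm

1389.7


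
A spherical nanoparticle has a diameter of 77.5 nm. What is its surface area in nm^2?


Radius r = 77.5/2 = 38.75 nm
Surface area SA = 4 * pi * r^2
SA = 4 * pi * (38.75)^2
SA = 18869.19 nm^2

18869.19


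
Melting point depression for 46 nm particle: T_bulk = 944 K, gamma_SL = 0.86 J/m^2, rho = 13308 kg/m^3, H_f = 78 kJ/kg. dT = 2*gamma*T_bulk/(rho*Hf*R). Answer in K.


Radius R = 46/2 = 23 nm = 2.3e-08 m
Convert H_f = 78 kJ/kg = 78000 J/kg
dT = 2 * gamma_SL * T_bulk / (rho * H_f * R)
dT = 2 * 0.86 * 944 / (13308 * 78000 * 2.3e-08)
dT = 68.0 K

68.0


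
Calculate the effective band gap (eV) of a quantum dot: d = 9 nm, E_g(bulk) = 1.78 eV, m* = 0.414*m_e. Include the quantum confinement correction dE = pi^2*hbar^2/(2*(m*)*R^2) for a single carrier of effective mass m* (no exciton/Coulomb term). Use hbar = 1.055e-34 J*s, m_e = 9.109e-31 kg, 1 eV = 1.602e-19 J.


Radius R = 9/2 nm = 4.5e-09 m
Confinement energy dE = pi^2 * hbar^2 / (2 * m_eff * m_e * R^2)
dE = pi^2 * (1.055e-34)^2 / (2 * 0.414 * 9.109e-31 * (4.5e-09)^2) J, divided by 1.602e-19 J/eV
dE = 0.0449 eV
Total band gap = E_g(bulk) + dE = 1.78 + 0.0449 = 1.8249 eV

1.8249


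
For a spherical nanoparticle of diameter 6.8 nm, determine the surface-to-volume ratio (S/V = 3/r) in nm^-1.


Radius r = 6.8/2 = 3.4 nm
S/V = 3 / r = 3 / 3.4
S/V = 0.8824 nm^-1

0.8824


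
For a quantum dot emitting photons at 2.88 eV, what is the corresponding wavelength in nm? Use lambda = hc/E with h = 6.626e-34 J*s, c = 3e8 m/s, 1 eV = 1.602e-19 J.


Convert energy: E = 2.88 eV = 2.88 * 1.602e-19 = 4.61376e-19 J
lambda = h*c / E = 6.626e-34 * 3e8 / 4.61376e-19
lambda = 4.30842e-07 m = 430.8 nm

430.8


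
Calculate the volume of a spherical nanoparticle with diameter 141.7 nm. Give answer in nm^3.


Radius r = 141.7/2 = 70.85 nm
Volume V = (4/3) * pi * r^3
V = (4/3) * pi * (70.85)^3
V = 1489732.09 nm^3

1489732.09


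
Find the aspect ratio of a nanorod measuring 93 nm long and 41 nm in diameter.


Aspect ratio AR = length / diameter
AR = 93 / 41
AR = 2.27

2.27


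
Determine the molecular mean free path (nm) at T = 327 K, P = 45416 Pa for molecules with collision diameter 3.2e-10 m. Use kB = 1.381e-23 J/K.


Mean free path: lambda = kB*T / (sqrt(2) * pi * d^2 * P)
lambda = 1.381e-23 * 327 / (sqrt(2) * pi * (3.2e-10)^2 * 45416)
lambda = 2.18559e-07 m
lambda = 218.56 nm

218.56


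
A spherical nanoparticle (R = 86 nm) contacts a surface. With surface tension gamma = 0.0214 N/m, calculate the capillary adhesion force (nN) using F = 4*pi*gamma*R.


Convert radius: R = 86 nm = 8.6e-08 m
F = 4 * pi * gamma * R
F = 4 * pi * 0.0214 * 8.6e-08
F = 2.31271e-08 N = 23.1271 nN

23.1271


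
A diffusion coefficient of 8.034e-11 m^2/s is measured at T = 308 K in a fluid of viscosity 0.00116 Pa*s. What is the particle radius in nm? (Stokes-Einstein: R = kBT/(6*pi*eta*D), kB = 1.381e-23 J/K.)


Stokes-Einstein: R = kB*T / (6*pi*eta*D)
R = 1.381e-23 * 308 / (6 * pi * 0.00116 * 8.034e-11)
R = 2.42133e-09 m = 2.42 nm

2.42


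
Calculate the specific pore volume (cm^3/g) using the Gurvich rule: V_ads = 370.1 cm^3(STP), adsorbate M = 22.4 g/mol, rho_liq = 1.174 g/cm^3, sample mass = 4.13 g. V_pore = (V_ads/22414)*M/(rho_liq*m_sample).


Moles adsorbed n = V_ads / 22414 = 370.1 / 22414 = 1.651200e-02 mol
Liquid volume V_liq = n * M / rho_liq = 1.651200e-02 * 22.4 / 1.174 = 0.31505 cm^3
Specific pore volume V_pore = V_liq / m_sample = 0.31505 / 4.13
V_pore = 0.0763 cm^3/g

0.0763


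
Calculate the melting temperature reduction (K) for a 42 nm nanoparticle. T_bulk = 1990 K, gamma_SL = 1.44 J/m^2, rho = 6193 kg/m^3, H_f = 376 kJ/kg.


Radius R = 42/2 = 21 nm = 2.1e-08 m
Convert H_f = 376 kJ/kg = 376000 J/kg
dT = 2 * gamma_SL * T_bulk / (rho * H_f * R)
dT = 2 * 1.44 * 1990 / (6193 * 376000 * 2.1e-08)
dT = 117.2 K

117.2


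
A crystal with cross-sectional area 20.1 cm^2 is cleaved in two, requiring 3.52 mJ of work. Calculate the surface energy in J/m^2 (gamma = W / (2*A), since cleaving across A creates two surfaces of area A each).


Convert: A = 20.1 cm^2 = 0.00201 m^2, W = 3.52 mJ = 0.00352 J
Cleaving exposes two faces of area A, so total new surface = 2*A and gamma = W / (2*A)
gamma = 0.00352 / (2 * 0.00201)
gamma = 0.876 J/m^2

0.876


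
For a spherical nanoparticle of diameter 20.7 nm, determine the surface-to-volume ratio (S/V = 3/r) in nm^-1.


Radius r = 20.7/2 = 10.35 nm
S/V = 3 / r = 3 / 10.35
S/V = 0.2899 nm^-1

0.2899


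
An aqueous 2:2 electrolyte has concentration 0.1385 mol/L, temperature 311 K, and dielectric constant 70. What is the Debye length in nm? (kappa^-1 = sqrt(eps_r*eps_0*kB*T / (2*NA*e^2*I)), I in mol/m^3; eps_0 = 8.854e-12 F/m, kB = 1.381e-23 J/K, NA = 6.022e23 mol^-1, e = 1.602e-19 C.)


Ionic strength I = 0.1385 * 2^2 * 1000 = 554 mol/m^3
kappa^-1 = sqrt(70 * 8.854e-12 * 1.381e-23 * 311 / (2 * 6.022e23 * (1.602e-19)^2 * 554))
kappa^-1 = 0.394 nm

0.394


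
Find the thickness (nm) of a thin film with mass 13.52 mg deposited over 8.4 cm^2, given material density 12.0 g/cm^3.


Convert: m = 13.52 mg = 1.3520e-05 kg, A = 8.4 cm^2 = 8.4000e-04 m^2, rho = 12.0 g/cm^3 = 12000 kg/m^3
t = m / (A * rho)
t = 1.3520e-05 / (8.4000e-04 * 12000)
t = 1.3413e-06 m = 1341.3 nm

1341.3


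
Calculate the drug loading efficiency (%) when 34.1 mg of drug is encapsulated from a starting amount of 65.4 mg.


Drug loading efficiency = (drug loaded / drug initial) * 100
DLE = 34.1 / 65.4 * 100
DLE = 0.5214 * 100
DLE = 52.14%

52.14


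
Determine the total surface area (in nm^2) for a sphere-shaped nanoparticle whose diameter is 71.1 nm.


Radius r = 71.1/2 = 35.55 nm
Surface area SA = 4 * pi * r^2
SA = 4 * pi * (35.55)^2
SA = 15881.41 nm^2

15881.41


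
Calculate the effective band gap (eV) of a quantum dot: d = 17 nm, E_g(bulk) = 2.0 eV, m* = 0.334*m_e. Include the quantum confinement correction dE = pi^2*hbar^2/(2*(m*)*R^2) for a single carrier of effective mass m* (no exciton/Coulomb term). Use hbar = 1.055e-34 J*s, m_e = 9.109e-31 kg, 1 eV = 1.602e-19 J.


Radius R = 17/2 nm = 8.5e-09 m
Confinement energy dE = pi^2 * hbar^2 / (2 * m_eff * m_e * R^2)
dE = pi^2 * (1.055e-34)^2 / (2 * 0.334 * 9.109e-31 * (8.5e-09)^2) J, divided by 1.602e-19 J/eV
dE = 0.0156 eV
Total band gap = E_g(bulk) + dE = 2.0 + 0.0156 = 2.0156 eV

2.0156


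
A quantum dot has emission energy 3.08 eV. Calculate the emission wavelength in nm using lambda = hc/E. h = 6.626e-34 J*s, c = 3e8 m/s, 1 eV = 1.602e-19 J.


Convert energy: E = 3.08 eV = 3.08 * 1.602e-19 = 4.93416e-19 J
lambda = h*c / E = 6.626e-34 * 3e8 / 4.93416e-19
lambda = 4.02865e-07 m = 402.9 nm

402.9


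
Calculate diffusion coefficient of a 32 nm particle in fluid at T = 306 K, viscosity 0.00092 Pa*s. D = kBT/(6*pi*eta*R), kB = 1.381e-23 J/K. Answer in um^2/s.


Radius R = 32/2 = 16 nm = 1.6e-08 m
D = kB*T / (6*pi*eta*R)
D = 1.381e-23 * 306 / (6 * pi * 0.00092 * 1.6e-08)
D = 1.52302e-11 m^2/s = 15.23 um^2/s

15.23


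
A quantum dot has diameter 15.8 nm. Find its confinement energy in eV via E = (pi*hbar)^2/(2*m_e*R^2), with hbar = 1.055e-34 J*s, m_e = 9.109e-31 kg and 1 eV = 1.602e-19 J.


Radius R = 15.8/2 = 7.9 nm = 7.9e-09 m
E = (pi * 1.055e-34)^2 / (2 * 9.109e-31 * (7.9e-09)^2)
E(J) = 9.66162e-22
E = E(J) / 1.602e-19 = 0.006 eV

0.006


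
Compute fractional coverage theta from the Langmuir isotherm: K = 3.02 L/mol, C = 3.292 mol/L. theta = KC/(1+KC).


Langmuir isotherm: theta = K*C / (1 + K*C)
K*C = 3.02 * 3.292 = 9.94184
theta = 9.94184 / (1 + 9.94184) = 9.94184 / 10.94184
theta = 0.9086

0.9086


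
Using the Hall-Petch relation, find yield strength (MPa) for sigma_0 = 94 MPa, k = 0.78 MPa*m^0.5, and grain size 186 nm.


d = 186 nm = 1.86e-07 m
sqrt(d) = 0.0004312772
Hall-Petch contribution = k / sqrt(d) = 0.78 / 0.0004312772 = 1808.6 MPa
sigma = sigma_0 + k/sqrt(d) = 94 + 1808.6 = 1902.6 MPa

1902.6


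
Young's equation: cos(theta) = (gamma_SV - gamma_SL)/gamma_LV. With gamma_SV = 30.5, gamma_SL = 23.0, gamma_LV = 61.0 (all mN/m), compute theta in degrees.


cos(theta) = (gamma_SV - gamma_SL) / gamma_LV
cos(theta) = (30.5 - 23.0) / 61.0
cos(theta) = 0.122951
theta = arccos(0.122951) = 82.94 degrees

82.94


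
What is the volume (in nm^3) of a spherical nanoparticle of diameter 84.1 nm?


Radius r = 84.1/2 = 42.05 nm
Volume V = (4/3) * pi * r^3
V = (4/3) * pi * (42.05)^3
V = 311448.76 nm^3

311448.76


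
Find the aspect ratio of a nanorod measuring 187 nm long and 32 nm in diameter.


Aspect ratio AR = length / diameter
AR = 187 / 32
AR = 5.84

5.84


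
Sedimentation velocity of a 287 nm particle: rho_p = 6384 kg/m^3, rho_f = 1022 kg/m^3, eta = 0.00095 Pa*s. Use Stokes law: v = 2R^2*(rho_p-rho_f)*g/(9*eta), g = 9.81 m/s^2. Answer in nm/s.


Radius R = 287/2 nm = 1.435e-07 m
Density difference = 6384 - 1022 = 5362 kg/m^3
v = 2 * R^2 * (rho_p - rho_f) * g / (9 * eta)
v = 2 * (1.435e-07)^2 * 5362 * 9.81 / (9 * 0.00095)
v = 2.53375e-07 m/s = 253.3748 nm/s

253.3748


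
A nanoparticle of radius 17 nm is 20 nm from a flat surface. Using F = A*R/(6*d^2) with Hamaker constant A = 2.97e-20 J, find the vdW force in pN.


Convert to SI: R = 17 nm = 1.7e-08 m, d = 20 nm = 2e-08 m
F = A * R / (6 * d^2)
F = 2.97e-20 * 1.7e-08 / (6 * (2e-08)^2)
F = 2.10375e-13 N = 0.21 pN

0.21


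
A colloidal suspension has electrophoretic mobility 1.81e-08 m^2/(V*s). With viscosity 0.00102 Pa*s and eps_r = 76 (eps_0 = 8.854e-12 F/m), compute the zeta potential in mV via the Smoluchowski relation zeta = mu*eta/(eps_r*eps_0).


Smoluchowski equation: zeta = mu * eta / (eps_r * eps_0)
zeta = 1.81e-08 * 0.00102 / (76 * 8.854e-12)
zeta = 0.027436 V = 27.44 mV

27.44


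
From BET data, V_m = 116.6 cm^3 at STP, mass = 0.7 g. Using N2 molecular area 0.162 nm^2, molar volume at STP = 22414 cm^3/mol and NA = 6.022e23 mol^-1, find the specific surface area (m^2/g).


Number of moles in monolayer = V_m / 22414 = 116.6 / 22414 = 0.00520211
Number of molecules = moles * NA = 0.00520211 * 6.022e23
SA = molecules * sigma / mass
SA = (116.6 / 22414) * 6.022e23 * 0.162e-18 / 0.7
SA = 725.0 m^2/g

725.0


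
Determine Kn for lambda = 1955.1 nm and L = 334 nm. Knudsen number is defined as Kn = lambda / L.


Knudsen number Kn = lambda / L
Kn = 1955.1 / 334
Kn = 5.8536

5.8536


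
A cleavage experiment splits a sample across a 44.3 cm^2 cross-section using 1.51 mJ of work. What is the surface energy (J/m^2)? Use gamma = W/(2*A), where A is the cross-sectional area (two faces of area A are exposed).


Convert: A = 44.3 cm^2 = 0.00443 m^2, W = 1.51 mJ = 0.00151 J
Cleaving exposes two faces of area A, so total new surface = 2*A and gamma = W / (2*A)
gamma = 0.00151 / (2 * 0.00443)
gamma = 0.17 J/m^2

0.17


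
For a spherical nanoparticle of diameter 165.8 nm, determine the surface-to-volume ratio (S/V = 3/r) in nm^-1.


Radius r = 165.8/2 = 82.9 nm
S/V = 3 / r = 3 / 82.9
S/V = 0.0362 nm^-1

0.0362


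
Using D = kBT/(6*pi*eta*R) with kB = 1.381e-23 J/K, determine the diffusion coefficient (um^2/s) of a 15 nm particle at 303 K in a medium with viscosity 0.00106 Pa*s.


Radius R = 15/2 = 7.5 nm = 7.5e-09 m
D = kB*T / (6*pi*eta*R)
D = 1.381e-23 * 303 / (6 * pi * 0.00106 * 7.5e-09)
D = 2.79234e-11 m^2/s = 27.923 um^2/s

27.923


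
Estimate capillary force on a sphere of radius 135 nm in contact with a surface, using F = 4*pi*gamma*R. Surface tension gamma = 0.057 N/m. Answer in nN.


Convert radius: R = 135 nm = 1.35e-07 m
F = 4 * pi * gamma * R
F = 4 * pi * 0.057 * 1.35e-07
F = 9.66982e-08 N = 96.6982 nN

96.6982


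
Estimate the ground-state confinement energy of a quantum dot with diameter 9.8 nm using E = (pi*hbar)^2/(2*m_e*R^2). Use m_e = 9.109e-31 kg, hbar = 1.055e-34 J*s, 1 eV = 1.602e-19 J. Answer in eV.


Radius R = 9.8/2 = 4.9 nm = 4.9e-09 m
E = (pi * 1.055e-34)^2 / (2 * 9.109e-31 * (4.9e-09)^2)
E(J) = 2.51138e-21
E = E(J) / 1.602e-19 = 0.0157 eV

0.0157


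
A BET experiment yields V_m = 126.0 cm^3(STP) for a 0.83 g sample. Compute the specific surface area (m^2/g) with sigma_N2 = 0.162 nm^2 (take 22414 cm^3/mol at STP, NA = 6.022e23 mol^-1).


Number of moles in monolayer = V_m / 22414 = 126.0 / 22414 = 0.00562149
Number of molecules = moles * NA = 0.00562149 * 6.022e23
SA = molecules * sigma / mass
SA = (126.0 / 22414) * 6.022e23 * 0.162e-18 / 0.83
SA = 660.7 m^2/g

660.7


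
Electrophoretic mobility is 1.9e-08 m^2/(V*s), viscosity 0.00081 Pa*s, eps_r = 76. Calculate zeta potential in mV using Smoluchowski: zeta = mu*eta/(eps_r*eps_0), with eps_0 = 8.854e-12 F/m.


Smoluchowski equation: zeta = mu * eta / (eps_r * eps_0)
zeta = 1.9e-08 * 0.00081 / (76 * 8.854e-12)
zeta = 0.022871 V = 22.87 mV

22.87


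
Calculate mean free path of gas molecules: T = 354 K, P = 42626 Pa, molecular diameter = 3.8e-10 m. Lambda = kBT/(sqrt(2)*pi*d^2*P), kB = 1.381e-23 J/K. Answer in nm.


Mean free path: lambda = kB*T / (sqrt(2) * pi * d^2 * P)
lambda = 1.381e-23 * 354 / (sqrt(2) * pi * (3.8e-10)^2 * 42626)
lambda = 1.78768e-07 m
lambda = 178.77 nm

178.77


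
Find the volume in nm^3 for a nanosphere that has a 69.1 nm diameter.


Radius r = 69.1/2 = 34.55 nm
Volume V = (4/3) * pi * r^3
V = (4/3) * pi * (34.55)^3
V = 172755.85 nm^3

172755.85


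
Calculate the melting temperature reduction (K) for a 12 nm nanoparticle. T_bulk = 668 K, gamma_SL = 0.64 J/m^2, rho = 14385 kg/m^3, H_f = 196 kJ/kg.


Radius R = 12/2 = 6 nm = 6e-09 m
Convert H_f = 196 kJ/kg = 196000 J/kg
dT = 2 * gamma_SL * T_bulk / (rho * H_f * R)
dT = 2 * 0.64 * 668 / (14385 * 196000 * 6e-09)
dT = 50.5 K

50.5


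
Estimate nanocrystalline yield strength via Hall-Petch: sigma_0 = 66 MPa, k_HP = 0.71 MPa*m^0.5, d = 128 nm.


d = 128 nm = 1.28e-07 m
sqrt(d) = 0.0003577709
Hall-Petch contribution = k / sqrt(d) = 0.71 / 0.0003577709 = 1984.5 MPa
sigma = sigma_0 + k/sqrt(d) = 66 + 1984.5 = 2050.5 MPa

2050.5


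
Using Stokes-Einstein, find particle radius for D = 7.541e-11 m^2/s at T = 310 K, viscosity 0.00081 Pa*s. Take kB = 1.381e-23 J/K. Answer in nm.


Stokes-Einstein: R = kB*T / (6*pi*eta*D)
R = 1.381e-23 * 310 / (6 * pi * 0.00081 * 7.541e-11)
R = 3.71826e-09 m = 3.72 nm

3.72


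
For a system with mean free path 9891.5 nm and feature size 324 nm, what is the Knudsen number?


Knudsen number Kn = lambda / L
Kn = 9891.5 / 324
Kn = 30.5293

30.5293


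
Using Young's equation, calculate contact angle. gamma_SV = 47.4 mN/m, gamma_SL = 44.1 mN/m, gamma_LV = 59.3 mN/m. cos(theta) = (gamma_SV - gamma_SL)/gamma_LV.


cos(theta) = (gamma_SV - gamma_SL) / gamma_LV
cos(theta) = (47.4 - 44.1) / 59.3
cos(theta) = 0.055649
theta = arccos(0.055649) = 86.81 degrees

86.81


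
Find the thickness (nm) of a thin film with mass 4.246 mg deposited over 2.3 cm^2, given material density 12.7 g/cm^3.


Convert: m = 4.246 mg = 4.2460e-06 kg, A = 2.3 cm^2 = 2.3000e-04 m^2, rho = 12.7 g/cm^3 = 12700 kg/m^3
t = m / (A * rho)
t = 4.2460e-06 / (2.3000e-04 * 12700)
t = 1.4536e-06 m = 1453.6 nm

1453.6


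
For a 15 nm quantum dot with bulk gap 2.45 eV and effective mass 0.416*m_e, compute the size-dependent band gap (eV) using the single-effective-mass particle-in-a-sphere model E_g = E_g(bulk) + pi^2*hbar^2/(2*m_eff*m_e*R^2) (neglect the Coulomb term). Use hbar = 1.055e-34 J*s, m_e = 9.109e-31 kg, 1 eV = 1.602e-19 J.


Radius R = 15/2 nm = 7.5e-09 m
Confinement energy dE = pi^2 * hbar^2 / (2 * m_eff * m_e * R^2)
dE = pi^2 * (1.055e-34)^2 / (2 * 0.416 * 9.109e-31 * (7.5e-09)^2) J, divided by 1.602e-19 J/eV
dE = 0.0161 eV
Total band gap = E_g(bulk) + dE = 2.45 + 0.0161 = 2.4661 eV

2.4661


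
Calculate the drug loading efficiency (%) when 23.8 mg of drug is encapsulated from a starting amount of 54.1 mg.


Drug loading efficiency = (drug loaded / drug initial) * 100
DLE = 23.8 / 54.1 * 100
DLE = 0.4399 * 100
DLE = 43.99%

43.99


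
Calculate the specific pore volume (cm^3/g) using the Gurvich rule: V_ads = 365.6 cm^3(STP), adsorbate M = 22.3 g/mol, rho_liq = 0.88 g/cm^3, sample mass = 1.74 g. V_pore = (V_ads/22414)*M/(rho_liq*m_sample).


Moles adsorbed n = V_ads / 22414 = 365.6 / 22414 = 1.631123e-02 mol
Liquid volume V_liq = n * M / rho_liq = 1.631123e-02 * 22.3 / 0.88 = 0.41334 cm^3
Specific pore volume V_pore = V_liq / m_sample = 0.41334 / 1.74
V_pore = 0.2376 cm^3/g

0.2376


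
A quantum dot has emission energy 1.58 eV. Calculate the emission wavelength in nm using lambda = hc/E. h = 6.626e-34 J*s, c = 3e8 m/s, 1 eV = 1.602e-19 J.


Convert energy: E = 1.58 eV = 1.58 * 1.602e-19 = 2.53116e-19 J
lambda = h*c / E = 6.626e-34 * 3e8 / 2.53116e-19
lambda = 7.85332e-07 m = 785.3 nm

785.3


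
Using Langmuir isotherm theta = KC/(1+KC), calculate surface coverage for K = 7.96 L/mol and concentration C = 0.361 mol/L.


Langmuir isotherm: theta = K*C / (1 + K*C)
K*C = 7.96 * 0.361 = 2.87356
theta = 2.87356 / (1 + 2.87356) = 2.87356 / 3.87356
theta = 0.7418

0.7418


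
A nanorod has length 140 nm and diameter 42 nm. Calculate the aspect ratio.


Aspect ratio AR = length / diameter
AR = 140 / 42
AR = 3.33

3.33


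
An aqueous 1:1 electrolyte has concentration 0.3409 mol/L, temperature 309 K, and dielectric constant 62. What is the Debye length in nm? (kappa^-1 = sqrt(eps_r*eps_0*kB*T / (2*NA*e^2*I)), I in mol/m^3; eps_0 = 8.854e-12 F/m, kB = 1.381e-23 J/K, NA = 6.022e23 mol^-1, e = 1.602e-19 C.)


Ionic strength I = 0.3409 * 1^2 * 1000 = 340.9 mol/m^3
kappa^-1 = sqrt(62 * 8.854e-12 * 1.381e-23 * 309 / (2 * 6.022e23 * (1.602e-19)^2 * 340.9))
kappa^-1 = 0.471 nm

0.471


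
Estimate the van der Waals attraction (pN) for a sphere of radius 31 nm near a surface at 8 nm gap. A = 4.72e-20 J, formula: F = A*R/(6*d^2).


Convert to SI: R = 31 nm = 3.1e-08 m, d = 8 nm = 8e-09 m
F = A * R / (6 * d^2)
F = 4.72e-20 * 3.1e-08 / (6 * (8e-09)^2)
F = 3.81042e-12 N = 3.81 pN

3.81


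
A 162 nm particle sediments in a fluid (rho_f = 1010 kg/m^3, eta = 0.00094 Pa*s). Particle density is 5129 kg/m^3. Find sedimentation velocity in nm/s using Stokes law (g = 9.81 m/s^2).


Radius R = 162/2 nm = 8.1e-08 m
Density difference = 5129 - 1010 = 4119 kg/m^3
v = 2 * R^2 * (rho_p - rho_f) * g / (9 * eta)
v = 2 * (8.1e-08)^2 * 4119 * 9.81 / (9 * 0.00094)
v = 6.26744e-08 m/s = 62.6744 nm/s

62.6744


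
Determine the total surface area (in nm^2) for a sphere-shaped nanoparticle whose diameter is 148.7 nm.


Radius r = 148.7/2 = 74.35 nm
Surface area SA = 4 * pi * r^2
SA = 4 * pi * (74.35)^2
SA = 69465.92 nm^2

69465.92


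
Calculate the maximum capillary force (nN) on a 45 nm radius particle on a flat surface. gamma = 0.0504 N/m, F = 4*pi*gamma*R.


Convert radius: R = 45 nm = 4.5e-08 m
F = 4 * pi * gamma * R
F = 4 * pi * 0.0504 * 4.5e-08
F = 2.85005e-08 N = 28.5005 nN

28.5005


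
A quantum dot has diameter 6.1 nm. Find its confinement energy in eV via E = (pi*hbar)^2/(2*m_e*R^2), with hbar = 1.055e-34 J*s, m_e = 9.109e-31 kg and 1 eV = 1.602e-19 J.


Radius R = 6.1/2 = 3.05 nm = 3.05e-09 m
E = (pi * 1.055e-34)^2 / (2 * 9.109e-31 * (3.05e-09)^2)
E(J) = 6.48193e-21
E = E(J) / 1.602e-19 = 0.0405 eV

0.0405


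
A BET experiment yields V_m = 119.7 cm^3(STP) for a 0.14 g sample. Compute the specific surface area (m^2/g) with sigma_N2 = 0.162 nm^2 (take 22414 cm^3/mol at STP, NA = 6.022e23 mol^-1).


Number of moles in monolayer = V_m / 22414 = 119.7 / 22414 = 0.00534041
Number of molecules = moles * NA = 0.00534041 * 6.022e23
SA = molecules * sigma / mass
SA = (119.7 / 22414) * 6.022e23 * 0.162e-18 / 0.14
SA = 3721.4 m^2/g

3721.4


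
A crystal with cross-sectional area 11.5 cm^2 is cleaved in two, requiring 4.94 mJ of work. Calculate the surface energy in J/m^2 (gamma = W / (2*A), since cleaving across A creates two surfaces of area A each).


Convert: A = 11.5 cm^2 = 0.00115 m^2, W = 4.94 mJ = 0.00494 J
Cleaving exposes two faces of area A, so total new surface = 2*A and gamma = W / (2*A)
gamma = 0.00494 / (2 * 0.00115)
gamma = 2.148 J/m^2

2.148


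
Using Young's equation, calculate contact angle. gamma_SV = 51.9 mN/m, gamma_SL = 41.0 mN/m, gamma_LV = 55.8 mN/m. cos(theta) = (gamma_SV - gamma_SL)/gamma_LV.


cos(theta) = (gamma_SV - gamma_SL) / gamma_LV
cos(theta) = (51.9 - 41.0) / 55.8
cos(theta) = 0.195341
theta = arccos(0.195341) = 78.74 degrees

78.74


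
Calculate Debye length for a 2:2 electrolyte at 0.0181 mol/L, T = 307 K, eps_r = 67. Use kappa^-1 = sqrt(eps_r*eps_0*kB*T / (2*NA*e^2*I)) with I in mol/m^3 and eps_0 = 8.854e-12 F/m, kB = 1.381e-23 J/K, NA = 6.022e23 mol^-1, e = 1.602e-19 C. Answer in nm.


Ionic strength I = 0.0181 * 2^2 * 1000 = 72.4 mol/m^3
kappa^-1 = sqrt(67 * 8.854e-12 * 1.381e-23 * 307 / (2 * 6.022e23 * (1.602e-19)^2 * 72.4))
kappa^-1 = 1.06 nm

1.06


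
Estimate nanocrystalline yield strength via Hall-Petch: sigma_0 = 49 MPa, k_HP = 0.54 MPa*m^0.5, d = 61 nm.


d = 61 nm = 6.1e-08 m
sqrt(d) = 0.0002469818
Hall-Petch contribution = k / sqrt(d) = 0.54 / 0.0002469818 = 2186.4 MPa
sigma = sigma_0 + k/sqrt(d) = 49 + 2186.4 = 2235.4 MPa

2235.4


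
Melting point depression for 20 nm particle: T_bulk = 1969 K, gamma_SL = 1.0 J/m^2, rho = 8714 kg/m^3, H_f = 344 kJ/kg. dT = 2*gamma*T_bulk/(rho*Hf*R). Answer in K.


Radius R = 20/2 = 10 nm = 1e-08 m
Convert H_f = 344 kJ/kg = 344000 J/kg
dT = 2 * gamma_SL * T_bulk / (rho * H_f * R)
dT = 2 * 1.0 * 1969 / (8714 * 344000 * 1e-08)
dT = 131.4 K

131.4


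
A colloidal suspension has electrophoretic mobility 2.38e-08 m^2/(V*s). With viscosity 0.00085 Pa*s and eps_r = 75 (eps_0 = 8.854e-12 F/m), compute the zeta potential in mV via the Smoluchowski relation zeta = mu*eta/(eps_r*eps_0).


Smoluchowski equation: zeta = mu * eta / (eps_r * eps_0)
zeta = 2.38e-08 * 0.00085 / (75 * 8.854e-12)
zeta = 0.030465 V = 30.46 mV

30.46


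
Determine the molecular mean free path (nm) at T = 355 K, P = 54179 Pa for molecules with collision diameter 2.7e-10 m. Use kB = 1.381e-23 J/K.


Mean free path: lambda = kB*T / (sqrt(2) * pi * d^2 * P)
lambda = 1.381e-23 * 355 / (sqrt(2) * pi * (2.7e-10)^2 * 54179)
lambda = 2.79382e-07 m
lambda = 279.38 nm

279.38


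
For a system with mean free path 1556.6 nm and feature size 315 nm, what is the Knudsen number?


Knudsen number Kn = lambda / L
Kn = 1556.6 / 315
Kn = 4.9416

4.9416


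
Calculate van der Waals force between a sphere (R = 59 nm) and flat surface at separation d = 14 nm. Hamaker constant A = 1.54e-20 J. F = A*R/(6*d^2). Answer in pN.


Convert to SI: R = 59 nm = 5.9e-08 m, d = 14 nm = 1.4e-08 m
F = A * R / (6 * d^2)
F = 1.54e-20 * 5.9e-08 / (6 * (1.4e-08)^2)
F = 7.72619e-13 N = 0.773 pN

0.773


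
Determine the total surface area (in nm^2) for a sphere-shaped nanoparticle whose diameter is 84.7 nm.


Radius r = 84.7/2 = 42.35 nm
Surface area SA = 4 * pi * r^2
SA = 4 * pi * (42.35)^2
SA = 22538.07 nm^2

22538.07


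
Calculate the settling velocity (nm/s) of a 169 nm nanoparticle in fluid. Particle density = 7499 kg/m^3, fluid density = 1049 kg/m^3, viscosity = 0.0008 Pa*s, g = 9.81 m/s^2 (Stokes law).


Radius R = 169/2 nm = 8.45e-08 m
Density difference = 7499 - 1049 = 6450 kg/m^3
v = 2 * R^2 * (rho_p - rho_f) * g / (9 * eta)
v = 2 * (8.45e-08)^2 * 6450 * 9.81 / (9 * 0.0008)
v = 1.25499e-07 m/s = 125.4988 nm/s

125.4988


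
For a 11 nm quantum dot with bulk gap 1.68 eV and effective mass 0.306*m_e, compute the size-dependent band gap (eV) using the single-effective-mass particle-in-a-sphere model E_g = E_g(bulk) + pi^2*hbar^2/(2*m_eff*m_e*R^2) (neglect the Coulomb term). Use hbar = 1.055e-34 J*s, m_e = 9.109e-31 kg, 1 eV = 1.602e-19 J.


Radius R = 11/2 nm = 5.5e-09 m
Confinement energy dE = pi^2 * hbar^2 / (2 * m_eff * m_e * R^2)
dE = pi^2 * (1.055e-34)^2 / (2 * 0.306 * 9.109e-31 * (5.5e-09)^2) J, divided by 1.602e-19 J/eV
dE = 0.0407 eV
Total band gap = E_g(bulk) + dE = 1.68 + 0.0407 = 1.7207 eV

1.7207


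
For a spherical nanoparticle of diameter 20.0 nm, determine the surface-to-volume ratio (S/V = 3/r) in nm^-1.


Radius r = 20.0/2 = 10 nm
S/V = 3 / r = 3 / 10
S/V = 0.3 nm^-1

0.3


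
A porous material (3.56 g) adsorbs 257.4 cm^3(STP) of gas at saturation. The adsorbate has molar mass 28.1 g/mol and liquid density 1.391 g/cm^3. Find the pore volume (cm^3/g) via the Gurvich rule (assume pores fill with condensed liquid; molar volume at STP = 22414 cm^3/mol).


Moles adsorbed n = V_ads / 22414 = 257.4 / 22414 = 1.148389e-02 mol
Liquid volume V_liq = n * M / rho_liq = 1.148389e-02 * 28.1 / 1.391 = 0.23199 cm^3
Specific pore volume V_pore = V_liq / m_sample = 0.23199 / 3.56
V_pore = 0.0652 cm^3/g

0.0652


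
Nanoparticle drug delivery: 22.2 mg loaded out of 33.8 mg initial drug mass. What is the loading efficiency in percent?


Drug loading efficiency = (drug loaded / drug initial) * 100
DLE = 22.2 / 33.8 * 100
DLE = 0.6568 * 100
DLE = 65.68%

65.68


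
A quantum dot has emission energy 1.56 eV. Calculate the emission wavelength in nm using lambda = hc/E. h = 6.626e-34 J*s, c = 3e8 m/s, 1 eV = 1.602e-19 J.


Convert energy: E = 1.56 eV = 1.56 * 1.602e-19 = 2.49912e-19 J
lambda = h*c / E = 6.626e-34 * 3e8 / 2.49912e-19
lambda = 7.954e-07 m = 795.4 nm

795.4


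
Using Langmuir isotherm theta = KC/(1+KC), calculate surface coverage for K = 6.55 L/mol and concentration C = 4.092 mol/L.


Langmuir isotherm: theta = K*C / (1 + K*C)
K*C = 6.55 * 4.092 = 26.8026
theta = 26.8026 / (1 + 26.8026) = 26.8026 / 27.8026
theta = 0.964

0.964


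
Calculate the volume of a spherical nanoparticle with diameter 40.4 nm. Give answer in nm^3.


Radius r = 40.4/2 = 20.2 nm
Volume V = (4/3) * pi * r^3
V = (4/3) * pi * (20.2)^3
V = 34525.72 nm^3

34525.72


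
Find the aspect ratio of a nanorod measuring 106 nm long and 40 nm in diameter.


Aspect ratio AR = length / diameter
AR = 106 / 40
AR = 2.65

2.65


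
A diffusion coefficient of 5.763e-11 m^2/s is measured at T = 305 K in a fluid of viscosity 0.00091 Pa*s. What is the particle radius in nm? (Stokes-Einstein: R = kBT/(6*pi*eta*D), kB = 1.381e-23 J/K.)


Stokes-Einstein: R = kB*T / (6*pi*eta*D)
R = 1.381e-23 * 305 / (6 * pi * 0.00091 * 5.763e-11)
R = 4.26091e-09 m = 4.26 nm

4.26


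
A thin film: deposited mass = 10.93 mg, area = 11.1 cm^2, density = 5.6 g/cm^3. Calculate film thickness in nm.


Convert: m = 10.93 mg = 1.0930e-05 kg, A = 11.1 cm^2 = 1.1100e-03 m^2, rho = 5.6 g/cm^3 = 5600 kg/m^3
t = m / (A * rho)
t = 1.0930e-05 / (1.1100e-03 * 5600)
t = 1.7584e-06 m = 1758.4 nm

1758.4


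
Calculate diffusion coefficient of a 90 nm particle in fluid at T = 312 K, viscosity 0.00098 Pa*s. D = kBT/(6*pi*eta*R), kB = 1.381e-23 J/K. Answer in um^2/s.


Radius R = 90/2 = 45 nm = 4.5e-08 m
D = kB*T / (6*pi*eta*R)
D = 1.381e-23 * 312 / (6 * pi * 0.00098 * 4.5e-08)
D = 5.18333e-12 m^2/s = 5.183 um^2/s

5.183


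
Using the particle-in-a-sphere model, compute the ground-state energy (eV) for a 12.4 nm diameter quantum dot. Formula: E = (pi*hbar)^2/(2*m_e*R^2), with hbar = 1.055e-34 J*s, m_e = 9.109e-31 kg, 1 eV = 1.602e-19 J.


Radius R = 12.4/2 = 6.2 nm = 6.2e-09 m
E = (pi * 1.055e-34)^2 / (2 * 9.109e-31 * (6.2e-09)^2)
E(J) = 1.56863e-21
E = E(J) / 1.602e-19 = 0.0098 eV

0.0098


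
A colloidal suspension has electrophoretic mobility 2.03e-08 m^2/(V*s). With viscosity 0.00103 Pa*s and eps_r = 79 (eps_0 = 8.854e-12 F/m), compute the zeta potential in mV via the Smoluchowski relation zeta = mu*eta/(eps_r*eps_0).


Smoluchowski equation: zeta = mu * eta / (eps_r * eps_0)
zeta = 2.03e-08 * 0.00103 / (79 * 8.854e-12)
zeta = 0.029893 V = 29.89 mV

29.89


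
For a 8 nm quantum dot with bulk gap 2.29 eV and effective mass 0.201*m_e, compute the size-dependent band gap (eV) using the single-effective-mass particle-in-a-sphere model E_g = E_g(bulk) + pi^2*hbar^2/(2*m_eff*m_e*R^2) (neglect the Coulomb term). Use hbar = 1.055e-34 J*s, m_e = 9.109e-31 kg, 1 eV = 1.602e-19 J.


Radius R = 8/2 nm = 4e-09 m
Confinement energy dE = pi^2 * hbar^2 / (2 * m_eff * m_e * R^2)
dE = pi^2 * (1.055e-34)^2 / (2 * 0.201 * 9.109e-31 * (4e-09)^2) J, divided by 1.602e-19 J/eV
dE = 0.117 eV
Total band gap = E_g(bulk) + dE = 2.29 + 0.117 = 2.407 eV

2.407


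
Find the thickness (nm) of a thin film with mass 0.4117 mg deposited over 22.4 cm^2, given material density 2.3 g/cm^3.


Convert: m = 0.4117 mg = 4.1170e-07 kg, A = 22.4 cm^2 = 2.2400e-03 m^2, rho = 2.3 g/cm^3 = 2300 kg/m^3
t = m / (A * rho)
t = 4.1170e-07 / (2.2400e-03 * 2300)
t = 7.9911e-08 m = 79.9 nm

79.9


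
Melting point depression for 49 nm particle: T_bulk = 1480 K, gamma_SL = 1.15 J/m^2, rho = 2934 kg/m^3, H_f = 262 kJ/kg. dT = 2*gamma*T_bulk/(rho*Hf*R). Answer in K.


Radius R = 49/2 = 24.5 nm = 2.45e-08 m
Convert H_f = 262 kJ/kg = 262000 J/kg
dT = 2 * gamma_SL * T_bulk / (rho * H_f * R)
dT = 2 * 1.15 * 1480 / (2934 * 262000 * 2.45e-08)
dT = 180.7 K

180.7


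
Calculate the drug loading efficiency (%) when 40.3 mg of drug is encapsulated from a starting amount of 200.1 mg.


Drug loading efficiency = (drug loaded / drug initial) * 100
DLE = 40.3 / 200.1 * 100
DLE = 0.2014 * 100
DLE = 20.14%

20.14


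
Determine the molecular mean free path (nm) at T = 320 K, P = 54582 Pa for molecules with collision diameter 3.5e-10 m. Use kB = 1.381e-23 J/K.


Mean free path: lambda = kB*T / (sqrt(2) * pi * d^2 * P)
lambda = 1.381e-23 * 320 / (sqrt(2) * pi * (3.5e-10)^2 * 54582)
lambda = 1.48762e-07 m
lambda = 148.76 nm

148.76


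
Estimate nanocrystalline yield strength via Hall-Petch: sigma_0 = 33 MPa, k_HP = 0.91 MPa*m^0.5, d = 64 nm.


d = 64 nm = 6.4e-08 m
sqrt(d) = 0.0002529822
Hall-Petch contribution = k / sqrt(d) = 0.91 / 0.0002529822 = 3597.1 MPa
sigma = sigma_0 + k/sqrt(d) = 33 + 3597.1 = 3630.1 MPa

3630.1


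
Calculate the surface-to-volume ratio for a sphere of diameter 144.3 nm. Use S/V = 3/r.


Radius r = 144.3/2 = 72.15 nm
S/V = 3 / r = 3 / 72.15
S/V = 0.0416 nm^-1

0.0416


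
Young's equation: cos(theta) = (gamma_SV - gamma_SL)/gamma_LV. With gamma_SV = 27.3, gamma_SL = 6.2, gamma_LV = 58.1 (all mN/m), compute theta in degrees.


cos(theta) = (gamma_SV - gamma_SL) / gamma_LV
cos(theta) = (27.3 - 6.2) / 58.1
cos(theta) = 0.363167
theta = arccos(0.363167) = 68.71 degrees

68.71


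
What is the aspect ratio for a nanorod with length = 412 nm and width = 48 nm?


Aspect ratio AR = length / diameter
AR = 412 / 48
AR = 8.58

8.58


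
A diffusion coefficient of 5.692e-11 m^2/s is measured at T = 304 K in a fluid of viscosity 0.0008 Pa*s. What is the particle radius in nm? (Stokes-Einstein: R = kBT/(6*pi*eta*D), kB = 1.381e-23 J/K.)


Stokes-Einstein: R = kB*T / (6*pi*eta*D)
R = 1.381e-23 * 304 / (6 * pi * 0.0008 * 5.692e-11)
R = 4.89115e-09 m = 4.89 nm

4.89


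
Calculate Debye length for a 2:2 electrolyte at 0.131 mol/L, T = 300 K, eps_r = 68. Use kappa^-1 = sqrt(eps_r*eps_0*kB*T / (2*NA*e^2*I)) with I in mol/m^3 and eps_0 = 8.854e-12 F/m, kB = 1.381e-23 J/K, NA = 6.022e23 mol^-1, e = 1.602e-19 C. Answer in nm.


Ionic strength I = 0.131 * 2^2 * 1000 = 524 mol/m^3
kappa^-1 = sqrt(68 * 8.854e-12 * 1.381e-23 * 300 / (2 * 6.022e23 * (1.602e-19)^2 * 524))
kappa^-1 = 0.392 nm

0.392


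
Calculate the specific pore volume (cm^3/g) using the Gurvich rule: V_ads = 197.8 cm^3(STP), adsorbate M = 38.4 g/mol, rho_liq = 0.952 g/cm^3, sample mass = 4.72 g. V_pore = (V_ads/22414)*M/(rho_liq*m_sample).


Moles adsorbed n = V_ads / 22414 = 197.8 / 22414 = 8.824842e-03 mol
Liquid volume V_liq = n * M / rho_liq = 8.824842e-03 * 38.4 / 0.952 = 0.35596 cm^3
Specific pore volume V_pore = V_liq / m_sample = 0.35596 / 4.72
V_pore = 0.0754 cm^3/g

0.0754


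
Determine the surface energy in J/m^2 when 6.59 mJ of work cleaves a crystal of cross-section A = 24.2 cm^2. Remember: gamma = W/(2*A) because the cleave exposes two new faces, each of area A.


Convert: A = 24.2 cm^2 = 0.00242 m^2, W = 6.59 mJ = 0.00659 J
Cleaving exposes two faces of area A, so total new surface = 2*A and gamma = W / (2*A)
gamma = 0.00659 / (2 * 0.00242)
gamma = 1.362 J/m^2

1.362


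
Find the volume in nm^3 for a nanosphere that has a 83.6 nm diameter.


Radius r = 83.6/2 = 41.8 nm
Volume V = (4/3) * pi * r^3
V = (4/3) * pi * (41.8)^3
V = 305926.75 nm^3

305926.75


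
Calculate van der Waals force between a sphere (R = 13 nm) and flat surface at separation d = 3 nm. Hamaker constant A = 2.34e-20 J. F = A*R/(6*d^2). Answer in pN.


Convert to SI: R = 13 nm = 1.3e-08 m, d = 3 nm = 3e-09 m
F = A * R / (6 * d^2)
F = 2.34e-20 * 1.3e-08 / (6 * (3e-09)^2)
F = 5.63333e-12 N = 5.633 pN

5.633


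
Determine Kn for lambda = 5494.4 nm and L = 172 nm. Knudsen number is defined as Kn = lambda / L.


Knudsen number Kn = lambda / L
Kn = 5494.4 / 172
Kn = 31.9442

31.9442


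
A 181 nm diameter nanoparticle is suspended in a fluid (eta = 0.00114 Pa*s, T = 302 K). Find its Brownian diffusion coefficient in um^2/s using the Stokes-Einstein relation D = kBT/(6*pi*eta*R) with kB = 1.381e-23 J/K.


Radius R = 181/2 = 90.5 nm = 9.05e-08 m
D = kB*T / (6*pi*eta*R)
D = 1.381e-23 * 302 / (6 * pi * 0.00114 * 9.05e-08)
D = 2.1446e-12 m^2/s = 2.145 um^2/s

2.145


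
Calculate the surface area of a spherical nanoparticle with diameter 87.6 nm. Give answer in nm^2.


Radius r = 87.6/2 = 43.8 nm
Surface area SA = 4 * pi * r^2
SA = 4 * pi * (43.8)^2
SA = 24107.83 nm^2

24107.83


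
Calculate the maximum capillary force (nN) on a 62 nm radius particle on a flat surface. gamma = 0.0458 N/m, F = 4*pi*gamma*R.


Convert radius: R = 62 nm = 6.2e-08 m
F = 4 * pi * gamma * R
F = 4 * pi * 0.0458 * 6.2e-08
F = 3.56835e-08 N = 35.6835 nN

35.6835


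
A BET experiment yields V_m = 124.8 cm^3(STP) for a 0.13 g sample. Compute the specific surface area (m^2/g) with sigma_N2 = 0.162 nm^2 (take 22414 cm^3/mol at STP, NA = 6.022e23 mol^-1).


Number of moles in monolayer = V_m / 22414 = 124.8 / 22414 = 0.00556795
Number of molecules = moles * NA = 0.00556795 * 6.022e23
SA = molecules * sigma / mass
SA = (124.8 / 22414) * 6.022e23 * 0.162e-18 / 0.13
SA = 4178.4 m^2/g

4178.4


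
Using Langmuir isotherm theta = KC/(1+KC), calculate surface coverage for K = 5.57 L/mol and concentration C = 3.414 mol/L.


Langmuir isotherm: theta = K*C / (1 + K*C)
K*C = 5.57 * 3.414 = 19.01598
theta = 19.01598 / (1 + 19.01598) = 19.01598 / 20.01598
theta = 0.95

0.95


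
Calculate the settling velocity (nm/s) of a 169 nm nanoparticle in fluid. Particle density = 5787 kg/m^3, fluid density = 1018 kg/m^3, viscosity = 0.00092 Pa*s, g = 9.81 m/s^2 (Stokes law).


Radius R = 169/2 nm = 8.45e-08 m
Density difference = 5787 - 1018 = 4769 kg/m^3
v = 2 * R^2 * (rho_p - rho_f) * g / (9 * eta)
v = 2 * (8.45e-08)^2 * 4769 * 9.81 / (9 * 0.00092)
v = 8.06881e-08 m/s = 80.6881 nm/s

80.6881


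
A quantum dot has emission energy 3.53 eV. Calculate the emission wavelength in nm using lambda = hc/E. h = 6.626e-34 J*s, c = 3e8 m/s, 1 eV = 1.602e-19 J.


Convert energy: E = 3.53 eV = 3.53 * 1.602e-19 = 5.65506e-19 J
lambda = h*c / E = 6.626e-34 * 3e8 / 5.65506e-19
lambda = 3.51508e-07 m = 351.5 nm

351.5


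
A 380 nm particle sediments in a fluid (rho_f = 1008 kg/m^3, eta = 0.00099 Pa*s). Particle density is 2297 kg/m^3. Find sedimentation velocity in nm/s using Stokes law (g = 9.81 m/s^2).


Radius R = 380/2 nm = 1.9e-07 m
Density difference = 2297 - 1008 = 1289 kg/m^3
v = 2 * R^2 * (rho_p - rho_f) * g / (9 * eta)
v = 2 * (1.9e-07)^2 * 1289 * 9.81 / (9 * 0.00099)
v = 1.02466e-07 m/s = 102.4664 nm/s

102.4664


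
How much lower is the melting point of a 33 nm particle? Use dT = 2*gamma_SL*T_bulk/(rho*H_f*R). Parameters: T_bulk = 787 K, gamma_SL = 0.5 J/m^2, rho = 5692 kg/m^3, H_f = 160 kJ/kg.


Radius R = 33/2 = 16.5 nm = 1.65e-08 m
Convert H_f = 160 kJ/kg = 160000 J/kg
dT = 2 * gamma_SL * T_bulk / (rho * H_f * R)
dT = 2 * 0.5 * 787 / (5692 * 160000 * 1.65e-08)
dT = 52.4 K

52.4


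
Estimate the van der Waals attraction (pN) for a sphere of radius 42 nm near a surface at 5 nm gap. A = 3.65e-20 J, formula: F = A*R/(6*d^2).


Convert to SI: R = 42 nm = 4.2e-08 m, d = 5 nm = 5e-09 m
F = A * R / (6 * d^2)
F = 3.65e-20 * 4.2e-08 / (6 * (5e-09)^2)
F = 1.022e-11 N = 10.22 pN

10.22


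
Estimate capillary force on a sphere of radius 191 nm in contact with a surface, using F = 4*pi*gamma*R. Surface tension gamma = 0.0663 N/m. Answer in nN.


Convert radius: R = 191 nm = 1.91e-07 m
F = 4 * pi * gamma * R
F = 4 * pi * 0.0663 * 1.91e-07
F = 1.59132e-07 N = 159.1317 nN

159.1317


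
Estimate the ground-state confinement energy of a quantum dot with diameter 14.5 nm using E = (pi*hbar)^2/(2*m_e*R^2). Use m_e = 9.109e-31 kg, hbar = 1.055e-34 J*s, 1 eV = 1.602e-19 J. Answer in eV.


Radius R = 14.5/2 = 7.25 nm = 7.25e-09 m
E = (pi * 1.055e-34)^2 / (2 * 9.109e-31 * (7.25e-09)^2)
E(J) = 1.14717e-21
E = E(J) / 1.602e-19 = 0.0072 eV

0.0072


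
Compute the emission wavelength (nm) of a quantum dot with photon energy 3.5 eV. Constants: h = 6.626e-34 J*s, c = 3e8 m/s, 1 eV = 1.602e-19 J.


Convert energy: E = 3.5 eV = 3.5 * 1.602e-19 = 5.607e-19 J
lambda = h*c / E = 6.626e-34 * 3e8 / 5.607e-19
lambda = 3.54521e-07 m = 354.5 nm

354.5


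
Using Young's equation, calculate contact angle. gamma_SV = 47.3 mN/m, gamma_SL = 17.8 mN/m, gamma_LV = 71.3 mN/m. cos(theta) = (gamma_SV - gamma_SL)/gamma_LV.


cos(theta) = (gamma_SV - gamma_SL) / gamma_LV
cos(theta) = (47.3 - 17.8) / 71.3
cos(theta) = 0.413745
theta = arccos(0.413745) = 65.56 degrees

65.56


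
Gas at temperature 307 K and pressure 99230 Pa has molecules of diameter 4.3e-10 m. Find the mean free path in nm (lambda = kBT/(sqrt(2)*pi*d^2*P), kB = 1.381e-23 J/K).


Mean free path: lambda = kB*T / (sqrt(2) * pi * d^2 * P)
lambda = 1.381e-23 * 307 / (sqrt(2) * pi * (4.3e-10)^2 * 99230)
lambda = 5.20101e-08 m
lambda = 52.01 nm

52.01


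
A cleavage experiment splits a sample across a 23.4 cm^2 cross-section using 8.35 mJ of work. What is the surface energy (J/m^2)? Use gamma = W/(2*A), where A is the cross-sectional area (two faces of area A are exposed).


Convert: A = 23.4 cm^2 = 0.00234 m^2, W = 8.35 mJ = 0.00835 J
Cleaving exposes two faces of area A, so total new surface = 2*A and gamma = W / (2*A)
gamma = 0.00835 / (2 * 0.00234)
gamma = 1.784 J/m^2

1.784


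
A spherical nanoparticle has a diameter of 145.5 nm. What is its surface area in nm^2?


Radius r = 145.5/2 = 72.75 nm
Surface area SA = 4 * pi * r^2
SA = 4 * pi * (72.75)^2
SA = 66508.3 nm^2

66508.3


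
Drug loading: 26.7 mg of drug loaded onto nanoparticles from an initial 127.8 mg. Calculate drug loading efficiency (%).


Drug loading efficiency = (drug loaded / drug initial) * 100
DLE = 26.7 / 127.8 * 100
DLE = 0.2089 * 100
DLE = 20.89%

20.89


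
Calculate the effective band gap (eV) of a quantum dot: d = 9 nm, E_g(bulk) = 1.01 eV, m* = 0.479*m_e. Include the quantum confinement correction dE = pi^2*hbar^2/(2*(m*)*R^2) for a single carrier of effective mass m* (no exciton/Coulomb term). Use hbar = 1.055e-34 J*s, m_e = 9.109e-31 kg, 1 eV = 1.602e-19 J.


Radius R = 9/2 nm = 4.5e-09 m
Confinement energy dE = pi^2 * hbar^2 / (2 * m_eff * m_e * R^2)
dE = pi^2 * (1.055e-34)^2 / (2 * 0.479 * 9.109e-31 * (4.5e-09)^2) J, divided by 1.602e-19 J/eV
dE = 0.0388 eV
Total band gap = E_g(bulk) + dE = 1.01 + 0.0388 = 1.0488 eV

1.0488


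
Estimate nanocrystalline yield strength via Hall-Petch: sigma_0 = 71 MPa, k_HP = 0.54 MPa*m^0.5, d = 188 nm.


d = 188 nm = 1.88e-07 m
sqrt(d) = 0.0004335897
Hall-Petch contribution = k / sqrt(d) = 0.54 / 0.0004335897 = 1245.4 MPa
sigma = sigma_0 + k/sqrt(d) = 71 + 1245.4 = 1316.4 MPa

1316.4
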